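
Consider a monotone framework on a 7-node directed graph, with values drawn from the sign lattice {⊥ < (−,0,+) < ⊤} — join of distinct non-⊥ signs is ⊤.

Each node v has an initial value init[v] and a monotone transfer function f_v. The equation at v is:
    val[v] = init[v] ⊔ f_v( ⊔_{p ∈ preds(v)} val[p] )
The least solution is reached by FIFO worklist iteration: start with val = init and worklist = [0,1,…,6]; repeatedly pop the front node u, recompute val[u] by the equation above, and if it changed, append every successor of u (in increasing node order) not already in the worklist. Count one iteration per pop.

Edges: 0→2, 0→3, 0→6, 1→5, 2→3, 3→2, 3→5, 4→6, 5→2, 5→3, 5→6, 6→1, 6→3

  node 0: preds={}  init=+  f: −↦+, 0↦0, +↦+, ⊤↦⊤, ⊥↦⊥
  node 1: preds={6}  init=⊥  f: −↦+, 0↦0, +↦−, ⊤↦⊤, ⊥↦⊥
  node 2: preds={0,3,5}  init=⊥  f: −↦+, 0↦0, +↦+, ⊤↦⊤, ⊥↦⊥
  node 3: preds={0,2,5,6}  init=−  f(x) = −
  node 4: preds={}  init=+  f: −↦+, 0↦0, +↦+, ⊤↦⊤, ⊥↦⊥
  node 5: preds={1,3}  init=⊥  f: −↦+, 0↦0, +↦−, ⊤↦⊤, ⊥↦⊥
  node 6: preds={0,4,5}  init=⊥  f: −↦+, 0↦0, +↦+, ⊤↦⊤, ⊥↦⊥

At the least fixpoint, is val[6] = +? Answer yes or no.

Worklist (11 pops):
  #1 pop 0: in=⊥ → + (no change)
  #2 pop 1: in=⊥ → ⊥ (no change)
  #3 pop 2: in=⊤ → ⊤ (was ⊥); enqueue []
  #4 pop 3: in=⊤ → − (no change)
  #5 pop 4: in=⊥ → + (no change)
  #6 pop 5: in=− → + (was ⊥); enqueue [2,3]
  #7 pop 6: in=+ → + (was ⊥); enqueue [1]
  #8 pop 2: in=⊤ → ⊤ (no change)
  #9 pop 3: in=⊤ → − (no change)
  #10 pop 1: in=+ → − (was ⊥); enqueue [5]
  #11 pop 5: in=− → + (no change)

Fixpoint:
  val[0] = +
  val[1] = −
  val[2] = ⊤
  val[3] = −
  val[4] = +
  val[5] = +
  val[6] = +

yes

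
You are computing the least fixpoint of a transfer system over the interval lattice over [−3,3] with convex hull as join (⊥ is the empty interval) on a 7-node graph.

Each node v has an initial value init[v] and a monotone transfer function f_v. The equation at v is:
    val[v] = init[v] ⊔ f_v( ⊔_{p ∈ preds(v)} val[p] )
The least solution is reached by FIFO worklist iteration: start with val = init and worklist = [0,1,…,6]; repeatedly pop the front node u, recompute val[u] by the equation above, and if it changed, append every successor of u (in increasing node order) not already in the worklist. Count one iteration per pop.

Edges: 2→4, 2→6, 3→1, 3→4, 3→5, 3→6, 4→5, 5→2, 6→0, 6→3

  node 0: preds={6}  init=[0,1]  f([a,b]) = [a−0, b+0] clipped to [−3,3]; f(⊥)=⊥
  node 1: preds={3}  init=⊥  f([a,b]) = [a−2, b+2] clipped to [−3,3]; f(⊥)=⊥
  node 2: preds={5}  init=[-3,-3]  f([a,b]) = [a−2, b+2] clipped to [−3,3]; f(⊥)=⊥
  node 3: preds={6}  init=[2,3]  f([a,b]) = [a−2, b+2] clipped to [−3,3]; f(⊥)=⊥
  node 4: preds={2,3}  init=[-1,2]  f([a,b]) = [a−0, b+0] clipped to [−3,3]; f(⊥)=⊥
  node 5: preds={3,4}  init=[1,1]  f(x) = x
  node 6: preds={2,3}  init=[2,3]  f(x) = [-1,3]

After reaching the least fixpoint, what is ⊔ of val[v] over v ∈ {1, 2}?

[-3,3]

Worklist (15 pops):
  #1 pop 0: in=[2,3] → [0,3] (was [0,1]); enqueue []
  #2 pop 1: in=[2,3] → [0,3] (was ⊥); enqueue []
  #3 pop 2: in=[1,1] → [-3,3] (was [-3,-3]); enqueue []
  #4 pop 3: in=[2,3] → [0,3] (was [2,3]); enqueue [1]
  #5 pop 4: in=[-3,3] → [-3,3] (was [-1,2]); enqueue []
  #6 pop 5: in=[-3,3] → [-3,3] (was [1,1]); enqueue [2]
  #7 pop 6: in=[-3,3] → [-1,3] (was [2,3]); enqueue [0,3]
  #8 pop 1: in=[0,3] → [-2,3] (was [0,3]); enqueue []
  #9 pop 2: in=[-3,3] → [-3,3] (no change)
  #10 pop 0: in=[-1,3] → [-1,3] (was [0,3]); enqueue []
  #11 pop 3: in=[-1,3] → [-3,3] (was [0,3]); enqueue [1,4,5,6]
  #12 pop 1: in=[-3,3] → [-3,3] (was [-2,3]); enqueue []
  #13 pop 4: in=[-3,3] → [-3,3] (no change)
  #14 pop 5: in=[-3,3] → [-3,3] (no change)
  #15 pop 6: in=[-3,3] → [-1,3] (no change)

Fixpoint:
  val[0] = [-1,3]
  val[1] = [-3,3]
  val[2] = [-3,3]
  val[3] = [-3,3]
  val[4] = [-3,3]
  val[5] = [-3,3]
  val[6] = [-1,3]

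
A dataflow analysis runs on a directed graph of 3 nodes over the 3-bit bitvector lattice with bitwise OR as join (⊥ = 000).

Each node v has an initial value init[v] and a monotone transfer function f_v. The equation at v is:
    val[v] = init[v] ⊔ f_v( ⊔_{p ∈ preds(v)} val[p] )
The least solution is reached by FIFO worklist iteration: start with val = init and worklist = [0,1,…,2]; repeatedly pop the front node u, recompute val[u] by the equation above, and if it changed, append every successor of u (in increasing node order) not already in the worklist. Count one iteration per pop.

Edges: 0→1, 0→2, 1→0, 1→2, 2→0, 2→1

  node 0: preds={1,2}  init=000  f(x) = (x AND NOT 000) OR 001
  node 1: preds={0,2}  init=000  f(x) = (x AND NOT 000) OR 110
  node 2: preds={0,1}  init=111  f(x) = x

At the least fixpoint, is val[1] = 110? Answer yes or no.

Trace (4 dequeues):
  [1] u=0 | in 111 | out 111 | prev 000 | push {}
  [2] u=1 | in 111 | out 111 | prev 000 | push {0}
  [3] u=2 | in 111 | out 111 | ==
  [4] u=0 | in 111 | out 111 | ==

Converged values:
  [0] 111
  [1] 111
  [2] 111

no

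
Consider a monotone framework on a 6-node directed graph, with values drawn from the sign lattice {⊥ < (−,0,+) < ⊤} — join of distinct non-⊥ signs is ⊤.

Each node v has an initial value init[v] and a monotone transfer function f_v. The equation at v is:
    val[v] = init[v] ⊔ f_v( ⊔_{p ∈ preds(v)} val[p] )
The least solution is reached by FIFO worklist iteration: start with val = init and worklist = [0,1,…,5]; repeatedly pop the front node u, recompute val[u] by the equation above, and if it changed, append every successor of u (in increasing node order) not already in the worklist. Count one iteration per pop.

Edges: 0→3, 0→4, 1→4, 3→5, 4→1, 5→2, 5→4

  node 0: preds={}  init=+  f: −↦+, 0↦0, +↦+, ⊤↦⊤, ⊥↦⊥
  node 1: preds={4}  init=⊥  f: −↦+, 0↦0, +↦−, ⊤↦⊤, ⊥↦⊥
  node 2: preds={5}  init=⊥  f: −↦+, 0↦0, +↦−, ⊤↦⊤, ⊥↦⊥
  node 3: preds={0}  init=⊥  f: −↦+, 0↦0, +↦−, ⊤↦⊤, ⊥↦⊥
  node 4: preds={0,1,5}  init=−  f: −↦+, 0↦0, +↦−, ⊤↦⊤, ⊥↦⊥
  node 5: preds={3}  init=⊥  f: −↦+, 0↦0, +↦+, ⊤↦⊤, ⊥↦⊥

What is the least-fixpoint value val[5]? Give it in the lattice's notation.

+

Worklist (8 pops):
  #1 pop 0: in=⊥ → + (no change)
  #2 pop 1: in=− → + (was ⊥); enqueue []
  #3 pop 2: in=⊥ → ⊥ (no change)
  #4 pop 3: in=+ → − (was ⊥); enqueue []
  #5 pop 4: in=+ → − (no change)
  #6 pop 5: in=− → + (was ⊥); enqueue [2,4]
  #7 pop 2: in=+ → − (was ⊥); enqueue []
  #8 pop 4: in=+ → − (no change)

Fixpoint:
  val[0] = +
  val[1] = +
  val[2] = −
  val[3] = −
  val[4] = −
  val[5] = +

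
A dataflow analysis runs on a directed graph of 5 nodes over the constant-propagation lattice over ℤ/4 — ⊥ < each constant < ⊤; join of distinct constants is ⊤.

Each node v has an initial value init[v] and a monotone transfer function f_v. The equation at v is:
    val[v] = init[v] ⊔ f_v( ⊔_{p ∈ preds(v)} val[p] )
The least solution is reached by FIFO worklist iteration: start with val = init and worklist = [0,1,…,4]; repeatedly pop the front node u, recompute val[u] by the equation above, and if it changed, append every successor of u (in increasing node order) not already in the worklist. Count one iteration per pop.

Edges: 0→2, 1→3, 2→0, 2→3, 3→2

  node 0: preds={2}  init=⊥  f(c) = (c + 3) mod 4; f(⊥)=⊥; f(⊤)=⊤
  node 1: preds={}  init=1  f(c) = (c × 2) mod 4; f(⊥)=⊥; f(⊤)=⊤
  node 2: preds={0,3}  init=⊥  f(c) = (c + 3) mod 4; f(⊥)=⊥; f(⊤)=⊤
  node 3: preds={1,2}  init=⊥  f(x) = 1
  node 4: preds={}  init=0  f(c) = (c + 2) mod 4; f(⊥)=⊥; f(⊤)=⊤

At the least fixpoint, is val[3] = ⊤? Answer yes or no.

no

Worklist (12 pops):
  #1 pop 0: in=⊥ → ⊥ (no change)
  #2 pop 1: in=⊥ → 1 (no change)
  #3 pop 2: in=⊥ → ⊥ (no change)
  #4 pop 3: in=1 → 1 (was ⊥); enqueue [2]
  #5 pop 4: in=⊥ → 0 (no change)
  #6 pop 2: in=1 → 0 (was ⊥); enqueue [0,3]
  #7 pop 0: in=0 → 3 (was ⊥); enqueue [2]
  #8 pop 3: in=⊤ → 1 (no change)
  #9 pop 2: in=⊤ → ⊤ (was 0); enqueue [0,3]
  #10 pop 0: in=⊤ → ⊤ (was 3); enqueue [2]
  #11 pop 3: in=⊤ → 1 (no change)
  #12 pop 2: in=⊤ → ⊤ (no change)

Fixpoint:
  val[0] = ⊤
  val[1] = 1
  val[2] = ⊤
  val[3] = 1
  val[4] = 0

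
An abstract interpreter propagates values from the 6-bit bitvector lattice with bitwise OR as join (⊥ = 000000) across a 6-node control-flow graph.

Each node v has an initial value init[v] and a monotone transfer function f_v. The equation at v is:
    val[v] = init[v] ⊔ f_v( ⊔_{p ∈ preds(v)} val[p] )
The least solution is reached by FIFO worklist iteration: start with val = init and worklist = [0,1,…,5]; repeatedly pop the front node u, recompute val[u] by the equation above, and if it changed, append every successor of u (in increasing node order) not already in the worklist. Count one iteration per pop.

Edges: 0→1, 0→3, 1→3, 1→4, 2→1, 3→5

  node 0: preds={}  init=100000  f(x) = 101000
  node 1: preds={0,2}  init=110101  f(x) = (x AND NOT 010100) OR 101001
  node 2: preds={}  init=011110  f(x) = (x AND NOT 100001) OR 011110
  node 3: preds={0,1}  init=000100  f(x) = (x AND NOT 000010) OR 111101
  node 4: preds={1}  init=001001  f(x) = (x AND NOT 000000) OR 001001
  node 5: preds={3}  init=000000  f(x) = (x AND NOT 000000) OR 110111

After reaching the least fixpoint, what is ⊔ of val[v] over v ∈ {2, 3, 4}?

111111

Worklist (6 pops):
  #1 pop 0: in=000000 → 101000 (was 100000); enqueue []
  #2 pop 1: in=111110 → 111111 (was 110101); enqueue []
  #3 pop 2: in=000000 → 011110 (no change)
  #4 pop 3: in=111111 → 111101 (was 000100); enqueue []
  #5 pop 4: in=111111 → 111111 (was 001001); enqueue []
  #6 pop 5: in=111101 → 111111 (was 000000); enqueue []

Fixpoint:
  val[0] = 101000
  val[1] = 111111
  val[2] = 011110
  val[3] = 111101
  val[4] = 111111
  val[5] = 111111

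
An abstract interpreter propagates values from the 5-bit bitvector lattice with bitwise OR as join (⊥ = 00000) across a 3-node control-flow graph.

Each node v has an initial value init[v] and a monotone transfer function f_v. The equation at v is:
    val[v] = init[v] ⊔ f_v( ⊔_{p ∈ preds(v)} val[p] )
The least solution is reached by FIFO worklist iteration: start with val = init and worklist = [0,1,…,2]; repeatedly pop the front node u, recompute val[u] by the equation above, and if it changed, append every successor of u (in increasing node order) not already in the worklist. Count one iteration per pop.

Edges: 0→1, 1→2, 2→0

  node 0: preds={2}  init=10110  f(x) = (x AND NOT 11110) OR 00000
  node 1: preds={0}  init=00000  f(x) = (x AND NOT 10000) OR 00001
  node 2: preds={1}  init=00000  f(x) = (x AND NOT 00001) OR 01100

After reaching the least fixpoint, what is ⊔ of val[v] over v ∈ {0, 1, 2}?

Trace (4 dequeues):
  [1] u=0 | in 00000 | out 10110 | ==
  [2] u=1 | in 10110 | out 00111 | prev 00000 | push {}
  [3] u=2 | in 00111 | out 01110 | prev 00000 | push {0}
  [4] u=0 | in 01110 | out 10110 | ==

Converged values:
  [0] 10110
  [1] 00111
  [2] 01110

11111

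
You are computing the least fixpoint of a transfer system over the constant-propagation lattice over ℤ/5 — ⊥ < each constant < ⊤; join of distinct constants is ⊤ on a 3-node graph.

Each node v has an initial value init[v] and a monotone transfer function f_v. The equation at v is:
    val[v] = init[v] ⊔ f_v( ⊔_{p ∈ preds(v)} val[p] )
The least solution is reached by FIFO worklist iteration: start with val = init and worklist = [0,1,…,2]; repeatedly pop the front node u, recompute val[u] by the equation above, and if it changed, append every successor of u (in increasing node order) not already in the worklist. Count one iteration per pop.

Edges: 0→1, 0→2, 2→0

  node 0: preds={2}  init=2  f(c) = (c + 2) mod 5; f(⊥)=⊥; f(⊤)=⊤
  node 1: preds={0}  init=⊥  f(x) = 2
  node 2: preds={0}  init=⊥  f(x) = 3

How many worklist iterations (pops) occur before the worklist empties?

Iteration log — 6 steps:
  step 1. node 0  ⊔preds=⊥  new=2  stable
  step 2. node 1  ⊔preds=2  new=2  old=⊥  +wl: 
  step 3. node 2  ⊔preds=2  new=3  old=⊥  +wl: 0
  step 4. node 0  ⊔preds=3  new=⊤  old=2  +wl: 1,2
  step 5. node 1  ⊔preds=⊤  new=2  stable
  step 6. node 2  ⊔preds=⊤  new=3  stable

Least fixpoint reached:
  node 0: ⊤
  node 1: 2
  node 2: 3

6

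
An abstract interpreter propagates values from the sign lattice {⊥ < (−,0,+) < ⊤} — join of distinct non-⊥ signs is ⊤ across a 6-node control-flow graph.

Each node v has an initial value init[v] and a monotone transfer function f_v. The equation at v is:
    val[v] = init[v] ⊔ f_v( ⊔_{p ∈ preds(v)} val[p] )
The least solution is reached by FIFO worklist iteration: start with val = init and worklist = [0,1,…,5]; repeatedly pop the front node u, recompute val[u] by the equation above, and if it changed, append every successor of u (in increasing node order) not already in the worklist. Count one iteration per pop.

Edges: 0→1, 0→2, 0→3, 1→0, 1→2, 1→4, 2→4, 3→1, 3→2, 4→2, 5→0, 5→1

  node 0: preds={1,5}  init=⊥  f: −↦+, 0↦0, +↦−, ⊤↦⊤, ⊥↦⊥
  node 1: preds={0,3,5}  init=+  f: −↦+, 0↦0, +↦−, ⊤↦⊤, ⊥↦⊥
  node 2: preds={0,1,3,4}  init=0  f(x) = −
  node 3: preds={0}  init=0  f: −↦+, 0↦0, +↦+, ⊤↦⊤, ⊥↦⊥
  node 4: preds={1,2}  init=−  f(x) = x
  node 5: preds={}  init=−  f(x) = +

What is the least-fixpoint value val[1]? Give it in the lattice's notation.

Iteration log — 9 steps:
  step 1. node 0  ⊔preds=⊤  new=⊤  old=⊥  +wl: 
  step 2. node 1  ⊔preds=⊤  new=⊤  old=+  +wl: 0
  step 3. node 2  ⊔preds=⊤  new=⊤  old=0  +wl: 
  step 4. node 3  ⊔preds=⊤  new=⊤  old=0  +wl: 1,2
  step 5. node 4  ⊔preds=⊤  new=⊤  old=−  +wl: 
  step 6. node 5  ⊔preds=⊥  new=⊤  old=−  +wl: 
  step 7. node 0  ⊔preds=⊤  new=⊤  stable
  step 8. node 1  ⊔preds=⊤  new=⊤  stable
  step 9. node 2  ⊔preds=⊤  new=⊤  stable

Least fixpoint reached:
  node 0: ⊤
  node 1: ⊤
  node 2: ⊤
  node 3: ⊤
  node 4: ⊤
  node 5: ⊤

⊤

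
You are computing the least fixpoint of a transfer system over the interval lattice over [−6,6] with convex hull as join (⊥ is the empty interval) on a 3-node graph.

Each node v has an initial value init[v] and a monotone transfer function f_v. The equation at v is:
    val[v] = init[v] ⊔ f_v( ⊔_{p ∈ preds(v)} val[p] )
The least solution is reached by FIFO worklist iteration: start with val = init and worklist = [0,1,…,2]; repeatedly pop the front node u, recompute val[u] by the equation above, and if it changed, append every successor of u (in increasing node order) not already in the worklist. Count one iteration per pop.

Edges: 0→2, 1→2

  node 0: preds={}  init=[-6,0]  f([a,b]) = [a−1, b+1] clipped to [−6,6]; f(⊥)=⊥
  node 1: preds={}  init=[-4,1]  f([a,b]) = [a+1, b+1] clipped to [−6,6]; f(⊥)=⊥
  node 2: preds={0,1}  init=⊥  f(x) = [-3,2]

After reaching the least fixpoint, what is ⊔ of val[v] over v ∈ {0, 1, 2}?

Trace (3 dequeues):
  [1] u=0 | in ⊥ | out [-6,0] | ==
  [2] u=1 | in ⊥ | out [-4,1] | ==
  [3] u=2 | in [-6,1] | out [-3,2] | prev ⊥ | push {}

Converged values:
  [0] [-6,0]
  [1] [-4,1]
  [2] [-3,2]

[-6,2]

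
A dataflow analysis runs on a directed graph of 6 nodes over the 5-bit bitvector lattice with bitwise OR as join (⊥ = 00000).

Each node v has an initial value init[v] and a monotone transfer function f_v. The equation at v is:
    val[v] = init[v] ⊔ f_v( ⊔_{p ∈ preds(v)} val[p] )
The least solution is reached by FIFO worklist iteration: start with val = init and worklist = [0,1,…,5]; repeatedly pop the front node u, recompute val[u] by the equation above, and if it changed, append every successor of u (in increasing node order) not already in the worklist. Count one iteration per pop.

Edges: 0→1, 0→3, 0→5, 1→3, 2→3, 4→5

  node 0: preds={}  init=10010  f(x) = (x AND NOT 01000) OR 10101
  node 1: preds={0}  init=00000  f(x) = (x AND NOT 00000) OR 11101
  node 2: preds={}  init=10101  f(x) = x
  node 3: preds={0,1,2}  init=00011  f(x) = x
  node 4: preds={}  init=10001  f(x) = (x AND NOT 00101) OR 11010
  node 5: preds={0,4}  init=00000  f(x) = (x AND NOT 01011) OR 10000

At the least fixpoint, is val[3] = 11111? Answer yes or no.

Trace (6 dequeues):
  [1] u=0 | in 00000 | out 10111 | prev 10010 | push {}
  [2] u=1 | in 10111 | out 11111 | prev 00000 | push {}
  [3] u=2 | in 00000 | out 10101 | ==
  [4] u=3 | in 11111 | out 11111 | prev 00011 | push {}
  [5] u=4 | in 00000 | out 11011 | prev 10001 | push {}
  [6] u=5 | in 11111 | out 10100 | prev 00000 | push {}

Converged values:
  [0] 10111
  [1] 11111
  [2] 10101
  [3] 11111
  [4] 11011
  [5] 10100

yes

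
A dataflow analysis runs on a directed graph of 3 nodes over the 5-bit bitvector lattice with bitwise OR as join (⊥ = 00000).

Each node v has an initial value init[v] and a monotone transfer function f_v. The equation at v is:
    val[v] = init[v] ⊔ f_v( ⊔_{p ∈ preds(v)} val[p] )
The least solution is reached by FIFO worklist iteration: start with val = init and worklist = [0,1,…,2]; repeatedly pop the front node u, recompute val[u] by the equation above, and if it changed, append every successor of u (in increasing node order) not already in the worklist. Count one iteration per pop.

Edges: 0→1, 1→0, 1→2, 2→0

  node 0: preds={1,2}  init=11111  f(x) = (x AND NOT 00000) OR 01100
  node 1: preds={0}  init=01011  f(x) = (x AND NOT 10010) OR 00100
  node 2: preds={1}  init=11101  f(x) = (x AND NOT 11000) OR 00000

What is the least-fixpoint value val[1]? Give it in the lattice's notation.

Worklist (4 pops):
  #1 pop 0: in=11111 → 11111 (no change)
  #2 pop 1: in=11111 → 01111 (was 01011); enqueue [0]
  #3 pop 2: in=01111 → 11111 (was 11101); enqueue []
  #4 pop 0: in=11111 → 11111 (no change)

Fixpoint:
  val[0] = 11111
  val[1] = 01111
  val[2] = 11111

01111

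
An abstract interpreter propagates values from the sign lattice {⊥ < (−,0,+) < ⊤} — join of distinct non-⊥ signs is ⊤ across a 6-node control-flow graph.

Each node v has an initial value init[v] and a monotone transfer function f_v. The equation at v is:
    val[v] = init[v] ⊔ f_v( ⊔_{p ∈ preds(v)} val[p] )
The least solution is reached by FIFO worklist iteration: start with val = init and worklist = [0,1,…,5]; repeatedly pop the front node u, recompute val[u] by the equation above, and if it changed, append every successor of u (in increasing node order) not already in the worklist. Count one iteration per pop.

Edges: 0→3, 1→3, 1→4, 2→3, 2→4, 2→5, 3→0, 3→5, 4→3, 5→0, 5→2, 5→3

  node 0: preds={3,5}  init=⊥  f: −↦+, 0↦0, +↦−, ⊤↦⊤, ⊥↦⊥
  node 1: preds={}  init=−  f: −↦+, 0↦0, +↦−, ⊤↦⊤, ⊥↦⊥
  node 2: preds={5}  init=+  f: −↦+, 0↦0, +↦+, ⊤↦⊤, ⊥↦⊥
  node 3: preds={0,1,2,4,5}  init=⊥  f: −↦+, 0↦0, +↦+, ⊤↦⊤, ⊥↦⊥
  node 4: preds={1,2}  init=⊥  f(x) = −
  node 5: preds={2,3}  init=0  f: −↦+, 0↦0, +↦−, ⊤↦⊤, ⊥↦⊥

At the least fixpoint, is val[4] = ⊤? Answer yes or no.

no

Trace (9 dequeues):
  [1] u=0 | in 0 | out 0 | prev ⊥ | push {}
  [2] u=1 | in ⊥ | out − | ==
  [3] u=2 | in 0 | out ⊤ | prev + | push {}
  [4] u=3 | in ⊤ | out ⊤ | prev ⊥ | push {0}
  [5] u=4 | in ⊤ | out − | prev ⊥ | push {3}
  [6] u=5 | in ⊤ | out ⊤ | prev 0 | push {2}
  [7] u=0 | in ⊤ | out ⊤ | prev 0 | push {}
  [8] u=3 | in ⊤ | out ⊤ | ==
  [9] u=2 | in ⊤ | out ⊤ | ==

Converged values:
  [0] ⊤
  [1] −
  [2] ⊤
  [3] ⊤
  [4] −
  [5] ⊤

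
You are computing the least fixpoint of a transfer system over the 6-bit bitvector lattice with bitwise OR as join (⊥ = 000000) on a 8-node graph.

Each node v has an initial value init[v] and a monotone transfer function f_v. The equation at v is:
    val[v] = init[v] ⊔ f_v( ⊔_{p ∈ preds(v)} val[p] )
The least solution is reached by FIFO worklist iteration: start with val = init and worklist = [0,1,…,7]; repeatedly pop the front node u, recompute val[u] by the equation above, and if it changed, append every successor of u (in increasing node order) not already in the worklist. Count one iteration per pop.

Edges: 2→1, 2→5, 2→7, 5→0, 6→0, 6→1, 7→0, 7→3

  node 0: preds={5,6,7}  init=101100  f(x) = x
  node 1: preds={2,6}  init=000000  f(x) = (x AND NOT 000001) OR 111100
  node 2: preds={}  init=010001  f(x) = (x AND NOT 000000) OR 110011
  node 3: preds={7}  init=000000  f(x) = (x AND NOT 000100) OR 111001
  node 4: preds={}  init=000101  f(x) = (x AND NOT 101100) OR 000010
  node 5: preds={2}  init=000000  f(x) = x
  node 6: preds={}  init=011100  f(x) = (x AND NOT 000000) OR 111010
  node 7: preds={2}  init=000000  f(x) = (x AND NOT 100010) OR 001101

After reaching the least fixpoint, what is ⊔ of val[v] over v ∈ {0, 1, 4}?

Worklist (11 pops):
  #1 pop 0: in=011100 → 111100 (was 101100); enqueue []
  #2 pop 1: in=011101 → 111100 (was 000000); enqueue []
  #3 pop 2: in=000000 → 110011 (was 010001); enqueue [1]
  #4 pop 3: in=000000 → 111001 (was 000000); enqueue []
  #5 pop 4: in=000000 → 000111 (was 000101); enqueue []
  #6 pop 5: in=110011 → 110011 (was 000000); enqueue [0]
  #7 pop 6: in=000000 → 111110 (was 011100); enqueue []
  #8 pop 7: in=110011 → 011101 (was 000000); enqueue [3]
  #9 pop 1: in=111111 → 111110 (was 111100); enqueue []
  #10 pop 0: in=111111 → 111111 (was 111100); enqueue []
  #11 pop 3: in=011101 → 111001 (no change)

Fixpoint:
  val[0] = 111111
  val[1] = 111110
  val[2] = 110011
  val[3] = 111001
  val[4] = 000111
  val[5] = 110011
  val[6] = 111110
  val[7] = 011101

111111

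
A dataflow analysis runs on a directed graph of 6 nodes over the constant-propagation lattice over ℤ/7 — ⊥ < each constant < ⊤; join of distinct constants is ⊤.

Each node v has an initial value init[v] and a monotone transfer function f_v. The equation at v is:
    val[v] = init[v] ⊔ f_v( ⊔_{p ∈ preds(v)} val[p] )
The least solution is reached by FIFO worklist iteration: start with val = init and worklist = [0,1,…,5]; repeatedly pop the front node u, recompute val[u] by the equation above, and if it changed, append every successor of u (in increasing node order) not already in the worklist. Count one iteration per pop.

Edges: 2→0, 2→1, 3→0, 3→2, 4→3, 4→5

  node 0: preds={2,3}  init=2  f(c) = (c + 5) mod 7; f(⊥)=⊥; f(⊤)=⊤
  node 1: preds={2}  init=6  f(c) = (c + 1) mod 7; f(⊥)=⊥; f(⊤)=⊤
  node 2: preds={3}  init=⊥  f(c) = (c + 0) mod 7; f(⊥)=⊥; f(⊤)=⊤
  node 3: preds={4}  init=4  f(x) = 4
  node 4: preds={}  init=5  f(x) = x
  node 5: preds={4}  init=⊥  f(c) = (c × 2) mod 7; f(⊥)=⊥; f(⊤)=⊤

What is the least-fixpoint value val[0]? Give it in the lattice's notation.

2

Worklist (8 pops):
  #1 pop 0: in=4 → 2 (no change)
  #2 pop 1: in=⊥ → 6 (no change)
  #3 pop 2: in=4 → 4 (was ⊥); enqueue [0,1]
  #4 pop 3: in=5 → 4 (no change)
  #5 pop 4: in=⊥ → 5 (no change)
  #6 pop 5: in=5 → 3 (was ⊥); enqueue []
  #7 pop 0: in=4 → 2 (no change)
  #8 pop 1: in=4 → ⊤ (was 6); enqueue []

Fixpoint:
  val[0] = 2
  val[1] = ⊤
  val[2] = 4
  val[3] = 4
  val[4] = 5
  val[5] = 3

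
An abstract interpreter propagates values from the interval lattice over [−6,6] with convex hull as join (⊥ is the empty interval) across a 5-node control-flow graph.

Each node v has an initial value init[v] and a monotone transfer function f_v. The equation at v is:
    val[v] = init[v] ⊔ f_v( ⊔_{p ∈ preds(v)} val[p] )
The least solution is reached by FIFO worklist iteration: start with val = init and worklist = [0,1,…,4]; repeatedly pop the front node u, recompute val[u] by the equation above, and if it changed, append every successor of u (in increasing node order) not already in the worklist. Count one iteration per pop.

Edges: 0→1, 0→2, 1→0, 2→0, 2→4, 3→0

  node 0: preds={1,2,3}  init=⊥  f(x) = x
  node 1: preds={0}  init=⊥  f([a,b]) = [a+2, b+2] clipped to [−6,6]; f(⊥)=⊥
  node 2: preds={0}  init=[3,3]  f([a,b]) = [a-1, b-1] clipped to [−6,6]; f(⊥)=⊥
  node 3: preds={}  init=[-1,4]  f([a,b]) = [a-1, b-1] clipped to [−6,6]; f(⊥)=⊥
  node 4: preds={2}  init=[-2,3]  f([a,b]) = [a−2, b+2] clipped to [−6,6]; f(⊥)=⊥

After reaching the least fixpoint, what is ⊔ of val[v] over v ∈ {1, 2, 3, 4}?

Worklist (25 pops):
  #1 pop 0: in=[-1,4] → [-1,4] (was ⊥); enqueue []
  #2 pop 1: in=[-1,4] → [1,6] (was ⊥); enqueue [0]
  #3 pop 2: in=[-1,4] → [-2,3] (was [3,3]); enqueue []
  #4 pop 3: in=⊥ → [-1,4] (no change)
  #5 pop 4: in=[-2,3] → [-4,5] (was [-2,3]); enqueue []
  #6 pop 0: in=[-2,6] → [-2,6] (was [-1,4]); enqueue [1,2]
  #7 pop 1: in=[-2,6] → [0,6] (was [1,6]); enqueue [0]
  #8 pop 2: in=[-2,6] → [-3,5] (was [-2,3]); enqueue [4]
  #9 pop 0: in=[-3,6] → [-3,6] (was [-2,6]); enqueue [1,2]
  #10 pop 4: in=[-3,5] → [-5,6] (was [-4,5]); enqueue []
  #11 pop 1: in=[-3,6] → [-1,6] (was [0,6]); enqueue [0]
  #12 pop 2: in=[-3,6] → [-4,5] (was [-3,5]); enqueue [4]
  #13 pop 0: in=[-4,6] → [-4,6] (was [-3,6]); enqueue [1,2]
  #14 pop 4: in=[-4,5] → [-6,6] (was [-5,6]); enqueue []
  #15 pop 1: in=[-4,6] → [-2,6] (was [-1,6]); enqueue [0]
  #16 pop 2: in=[-4,6] → [-5,5] (was [-4,5]); enqueue [4]
  #17 pop 0: in=[-5,6] → [-5,6] (was [-4,6]); enqueue [1,2]
  #18 pop 4: in=[-5,5] → [-6,6] (no change)
  #19 pop 1: in=[-5,6] → [-3,6] (was [-2,6]); enqueue [0]
  #20 pop 2: in=[-5,6] → [-6,5] (was [-5,5]); enqueue [4]
  #21 pop 0: in=[-6,6] → [-6,6] (was [-5,6]); enqueue [1,2]
  #22 pop 4: in=[-6,5] → [-6,6] (no change)
  #23 pop 1: in=[-6,6] → [-4,6] (was [-3,6]); enqueue [0]
  #24 pop 2: in=[-6,6] → [-6,5] (no change)
  #25 pop 0: in=[-6,6] → [-6,6] (no change)

Fixpoint:
  val[0] = [-6,6]
  val[1] = [-4,6]
  val[2] = [-6,5]
  val[3] = [-1,4]
  val[4] = [-6,6]

[-6,6]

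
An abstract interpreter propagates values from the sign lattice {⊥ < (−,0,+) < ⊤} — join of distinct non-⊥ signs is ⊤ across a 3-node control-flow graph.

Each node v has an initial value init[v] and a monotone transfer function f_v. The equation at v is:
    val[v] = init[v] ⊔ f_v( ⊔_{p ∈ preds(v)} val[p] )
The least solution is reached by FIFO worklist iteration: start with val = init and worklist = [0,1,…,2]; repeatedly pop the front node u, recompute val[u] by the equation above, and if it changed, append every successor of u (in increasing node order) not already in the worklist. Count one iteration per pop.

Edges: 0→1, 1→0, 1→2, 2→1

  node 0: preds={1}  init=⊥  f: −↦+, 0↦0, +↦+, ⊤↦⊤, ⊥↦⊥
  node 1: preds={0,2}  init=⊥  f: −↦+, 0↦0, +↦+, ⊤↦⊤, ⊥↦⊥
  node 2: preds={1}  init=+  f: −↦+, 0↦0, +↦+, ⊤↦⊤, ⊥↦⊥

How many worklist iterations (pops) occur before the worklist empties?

Worklist (5 pops):
  #1 pop 0: in=⊥ → ⊥ (no change)
  #2 pop 1: in=+ → + (was ⊥); enqueue [0]
  #3 pop 2: in=+ → + (no change)
  #4 pop 0: in=+ → + (was ⊥); enqueue [1]
  #5 pop 1: in=+ → + (no change)

Fixpoint:
  val[0] = +
  val[1] = +
  val[2] = +

5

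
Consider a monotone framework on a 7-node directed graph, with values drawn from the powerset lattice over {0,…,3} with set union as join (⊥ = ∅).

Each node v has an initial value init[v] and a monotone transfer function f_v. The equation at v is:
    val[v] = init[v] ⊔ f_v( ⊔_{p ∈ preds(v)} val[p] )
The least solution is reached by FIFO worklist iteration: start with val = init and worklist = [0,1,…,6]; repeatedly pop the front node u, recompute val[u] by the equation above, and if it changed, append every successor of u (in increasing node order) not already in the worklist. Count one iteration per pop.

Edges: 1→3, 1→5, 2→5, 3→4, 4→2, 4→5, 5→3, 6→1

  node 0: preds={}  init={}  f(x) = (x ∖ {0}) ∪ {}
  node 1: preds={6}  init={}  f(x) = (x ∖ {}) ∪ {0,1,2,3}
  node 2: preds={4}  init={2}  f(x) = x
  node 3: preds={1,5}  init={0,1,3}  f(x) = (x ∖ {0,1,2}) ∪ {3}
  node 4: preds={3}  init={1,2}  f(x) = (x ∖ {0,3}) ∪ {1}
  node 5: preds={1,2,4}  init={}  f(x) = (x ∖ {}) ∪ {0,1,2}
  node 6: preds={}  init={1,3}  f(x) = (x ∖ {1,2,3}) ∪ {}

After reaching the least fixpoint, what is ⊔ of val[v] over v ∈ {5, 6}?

Iteration log — 8 steps:
  step 1. node 0  ⊔preds={}  new={}  stable
  step 2. node 1  ⊔preds={1,3}  new={0,1,2,3}  old={}  +wl: 
  step 3. node 2  ⊔preds={1,2}  new={1,2}  old={2}  +wl: 
  step 4. node 3  ⊔preds={0,1,2,3}  new={0,1,3}  stable
  step 5. node 4  ⊔preds={0,1,3}  new={1,2}  stable
  step 6. node 5  ⊔preds={0,1,2,3}  new={0,1,2,3}  old={}  +wl: 3
  step 7. node 6  ⊔preds={}  new={1,3}  stable
  step 8. node 3  ⊔preds={0,1,2,3}  new={0,1,3}  stable

Least fixpoint reached:
  node 0: {}
  node 1: {0,1,2,3}
  node 2: {1,2}
  node 3: {0,1,3}
  node 4: {1,2}
  node 5: {0,1,2,3}
  node 6: {1,3}

{0,1,2,3}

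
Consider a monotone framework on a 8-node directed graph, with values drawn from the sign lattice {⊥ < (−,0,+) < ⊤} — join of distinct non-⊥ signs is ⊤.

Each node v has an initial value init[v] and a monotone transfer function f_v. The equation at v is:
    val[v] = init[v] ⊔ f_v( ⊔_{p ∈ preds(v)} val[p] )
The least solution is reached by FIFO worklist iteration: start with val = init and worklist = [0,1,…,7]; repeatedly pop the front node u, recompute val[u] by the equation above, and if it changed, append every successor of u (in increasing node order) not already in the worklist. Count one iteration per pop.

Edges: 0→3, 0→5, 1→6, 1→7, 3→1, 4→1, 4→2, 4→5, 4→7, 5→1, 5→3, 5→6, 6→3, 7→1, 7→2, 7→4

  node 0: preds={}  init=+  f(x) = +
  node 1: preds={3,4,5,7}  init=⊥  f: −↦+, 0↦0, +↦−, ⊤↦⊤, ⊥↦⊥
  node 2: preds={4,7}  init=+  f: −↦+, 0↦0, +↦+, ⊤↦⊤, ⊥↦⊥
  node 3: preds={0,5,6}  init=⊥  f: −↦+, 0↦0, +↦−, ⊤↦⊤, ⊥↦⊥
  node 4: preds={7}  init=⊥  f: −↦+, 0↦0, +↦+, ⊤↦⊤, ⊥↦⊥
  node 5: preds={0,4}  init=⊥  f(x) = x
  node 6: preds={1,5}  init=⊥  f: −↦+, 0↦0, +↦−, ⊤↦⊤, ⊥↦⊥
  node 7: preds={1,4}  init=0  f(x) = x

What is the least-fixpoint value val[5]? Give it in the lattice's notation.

⊤

Worklist (20 pops):
  #1 pop 0: in=⊥ → + (no change)
  #2 pop 1: in=0 → 0 (was ⊥); enqueue []
  #3 pop 2: in=0 → ⊤ (was +); enqueue []
  #4 pop 3: in=+ → − (was ⊥); enqueue [1]
  #5 pop 4: in=0 → 0 (was ⊥); enqueue [2]
  #6 pop 5: in=⊤ → ⊤ (was ⊥); enqueue [3]
  #7 pop 6: in=⊤ → ⊤ (was ⊥); enqueue []
  #8 pop 7: in=0 → 0 (no change)
  #9 pop 1: in=⊤ → ⊤ (was 0); enqueue [6,7]
  #10 pop 2: in=0 → ⊤ (no change)
  #11 pop 3: in=⊤ → ⊤ (was −); enqueue [1]
  #12 pop 6: in=⊤ → ⊤ (no change)
  #13 pop 7: in=⊤ → ⊤ (was 0); enqueue [2,4]
  #14 pop 1: in=⊤ → ⊤ (no change)
  #15 pop 2: in=⊤ → ⊤ (no change)
  #16 pop 4: in=⊤ → ⊤ (was 0); enqueue [1,2,5,7]
  #17 pop 1: in=⊤ → ⊤ (no change)
  #18 pop 2: in=⊤ → ⊤ (no change)
  #19 pop 5: in=⊤ → ⊤ (no change)
  #20 pop 7: in=⊤ → ⊤ (no change)

Fixpoint:
  val[0] = +
  val[1] = ⊤
  val[2] = ⊤
  val[3] = ⊤
  val[4] = ⊤
  val[5] = ⊤
  val[6] = ⊤
  val[7] = ⊤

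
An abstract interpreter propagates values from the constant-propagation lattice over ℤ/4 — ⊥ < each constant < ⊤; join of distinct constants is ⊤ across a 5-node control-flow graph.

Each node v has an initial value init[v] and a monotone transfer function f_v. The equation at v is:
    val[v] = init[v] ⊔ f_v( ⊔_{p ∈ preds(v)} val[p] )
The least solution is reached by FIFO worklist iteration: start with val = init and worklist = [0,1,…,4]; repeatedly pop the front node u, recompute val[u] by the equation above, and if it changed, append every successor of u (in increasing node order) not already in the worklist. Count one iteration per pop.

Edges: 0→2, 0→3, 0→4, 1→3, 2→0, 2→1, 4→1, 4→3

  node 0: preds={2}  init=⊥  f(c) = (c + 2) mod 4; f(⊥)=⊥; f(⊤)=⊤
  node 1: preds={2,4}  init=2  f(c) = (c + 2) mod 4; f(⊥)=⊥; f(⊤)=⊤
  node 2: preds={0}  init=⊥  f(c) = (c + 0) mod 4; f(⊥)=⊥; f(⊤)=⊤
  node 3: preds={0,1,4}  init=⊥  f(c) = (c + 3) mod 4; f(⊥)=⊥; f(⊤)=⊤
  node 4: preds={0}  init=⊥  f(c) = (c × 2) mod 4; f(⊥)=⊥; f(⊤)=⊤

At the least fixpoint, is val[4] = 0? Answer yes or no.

no

Iteration log — 5 steps:
  step 1. node 0  ⊔preds=⊥  new=⊥  stable
  step 2. node 1  ⊔preds=⊥  new=2  stable
  step 3. node 2  ⊔preds=⊥  new=⊥  stable
  step 4. node 3  ⊔preds=2  new=1  old=⊥  +wl: 
  step 5. node 4  ⊔preds=⊥  new=⊥  stable

Least fixpoint reached:
  node 0: ⊥
  node 1: 2
  node 2: ⊥
  node 3: 1
  node 4: ⊥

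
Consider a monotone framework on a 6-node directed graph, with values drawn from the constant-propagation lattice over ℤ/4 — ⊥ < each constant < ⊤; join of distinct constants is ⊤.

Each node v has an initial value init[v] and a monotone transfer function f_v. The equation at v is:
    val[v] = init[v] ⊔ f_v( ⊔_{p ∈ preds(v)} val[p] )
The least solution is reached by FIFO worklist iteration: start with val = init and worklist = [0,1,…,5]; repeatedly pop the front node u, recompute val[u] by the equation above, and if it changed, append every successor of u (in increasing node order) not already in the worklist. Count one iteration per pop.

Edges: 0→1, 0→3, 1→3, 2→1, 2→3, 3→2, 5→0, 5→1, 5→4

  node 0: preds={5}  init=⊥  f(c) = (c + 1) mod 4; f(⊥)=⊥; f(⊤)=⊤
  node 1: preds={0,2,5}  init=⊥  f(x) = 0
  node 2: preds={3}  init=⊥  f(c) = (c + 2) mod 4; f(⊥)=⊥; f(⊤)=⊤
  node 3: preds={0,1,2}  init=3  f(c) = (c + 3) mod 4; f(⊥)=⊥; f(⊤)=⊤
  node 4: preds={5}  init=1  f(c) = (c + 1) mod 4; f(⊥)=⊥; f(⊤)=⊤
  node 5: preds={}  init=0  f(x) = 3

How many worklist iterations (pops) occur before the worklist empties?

12

Trace (12 dequeues):
  [1] u=0 | in 0 | out 1 | prev ⊥ | push {}
  [2] u=1 | in ⊤ | out 0 | prev ⊥ | push {}
  [3] u=2 | in 3 | out 1 | prev ⊥ | push {1}
  [4] u=3 | in ⊤ | out ⊤ | prev 3 | push {2}
  [5] u=4 | in 0 | out 1 | ==
  [6] u=5 | in ⊥ | out ⊤ | prev 0 | push {0,4}
  [7] u=1 | in ⊤ | out 0 | ==
  [8] u=2 | in ⊤ | out ⊤ | prev 1 | push {1,3}
  [9] u=0 | in ⊤ | out ⊤ | prev 1 | push {}
  [10] u=4 | in ⊤ | out ⊤ | prev 1 | push {}
  [11] u=1 | in ⊤ | out 0 | ==
  [12] u=3 | in ⊤ | out ⊤ | ==

Converged values:
  [0] ⊤
  [1] 0
  [2] ⊤
  [3] ⊤
  [4] ⊤
  [5] ⊤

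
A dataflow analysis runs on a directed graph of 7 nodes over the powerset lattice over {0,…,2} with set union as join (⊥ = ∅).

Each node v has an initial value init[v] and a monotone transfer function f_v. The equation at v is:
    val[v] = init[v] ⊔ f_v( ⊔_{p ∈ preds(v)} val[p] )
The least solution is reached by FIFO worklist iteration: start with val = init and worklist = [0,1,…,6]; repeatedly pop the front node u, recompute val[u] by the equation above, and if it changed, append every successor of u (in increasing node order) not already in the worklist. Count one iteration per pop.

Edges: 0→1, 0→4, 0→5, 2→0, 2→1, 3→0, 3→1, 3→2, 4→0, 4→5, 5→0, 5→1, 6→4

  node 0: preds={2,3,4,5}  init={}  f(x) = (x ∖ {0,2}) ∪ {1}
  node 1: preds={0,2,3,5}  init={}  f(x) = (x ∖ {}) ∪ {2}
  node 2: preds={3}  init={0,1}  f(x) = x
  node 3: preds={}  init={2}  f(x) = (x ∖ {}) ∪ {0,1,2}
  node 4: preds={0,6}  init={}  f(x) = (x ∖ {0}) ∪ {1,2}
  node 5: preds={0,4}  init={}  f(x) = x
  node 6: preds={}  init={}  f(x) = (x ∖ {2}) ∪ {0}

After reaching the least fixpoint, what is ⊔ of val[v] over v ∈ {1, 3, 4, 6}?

Iteration log — 11 steps:
  step 1. node 0  ⊔preds={0,1,2}  new={1}  old={}  +wl: 
  step 2. node 1  ⊔preds={0,1,2}  new={0,1,2}  old={}  +wl: 
  step 3. node 2  ⊔preds={2}  new={0,1,2}  old={0,1}  +wl: 0,1
  step 4. node 3  ⊔preds={}  new={0,1,2}  old={2}  +wl: 2
  step 5. node 4  ⊔preds={1}  new={1,2}  old={}  +wl: 
  step 6. node 5  ⊔preds={1,2}  new={1,2}  old={}  +wl: 
  step 7. node 6  ⊔preds={}  new={0}  old={}  +wl: 4
  step 8. node 0  ⊔preds={0,1,2}  new={1}  stable
  step 9. node 1  ⊔preds={0,1,2}  new={0,1,2}  stable
  step 10. node 2  ⊔preds={0,1,2}  new={0,1,2}  stable
  step 11. node 4  ⊔preds={0,1}  new={1,2}  stable

Least fixpoint reached:
  node 0: {1}
  node 1: {0,1,2}
  node 2: {0,1,2}
  node 3: {0,1,2}
  node 4: {1,2}
  node 5: {1,2}
  node 6: {0}

{0,1,2}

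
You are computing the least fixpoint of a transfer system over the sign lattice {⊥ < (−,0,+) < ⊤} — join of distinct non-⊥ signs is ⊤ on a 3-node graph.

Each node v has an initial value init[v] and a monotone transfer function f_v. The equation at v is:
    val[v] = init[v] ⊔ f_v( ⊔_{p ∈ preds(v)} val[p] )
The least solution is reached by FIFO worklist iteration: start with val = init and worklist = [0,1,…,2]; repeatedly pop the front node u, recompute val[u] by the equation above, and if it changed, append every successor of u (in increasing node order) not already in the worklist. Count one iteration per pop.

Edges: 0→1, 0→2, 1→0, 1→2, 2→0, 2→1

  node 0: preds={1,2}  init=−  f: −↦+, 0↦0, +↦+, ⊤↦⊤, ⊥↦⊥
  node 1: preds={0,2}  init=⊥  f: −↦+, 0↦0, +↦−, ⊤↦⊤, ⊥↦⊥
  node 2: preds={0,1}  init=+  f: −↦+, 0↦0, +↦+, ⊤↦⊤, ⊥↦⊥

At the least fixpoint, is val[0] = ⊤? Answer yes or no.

Iteration log — 5 steps:
  step 1. node 0  ⊔preds=+  new=⊤  old=−  +wl: 
  step 2. node 1  ⊔preds=⊤  new=⊤  old=⊥  +wl: 0
  step 3. node 2  ⊔preds=⊤  new=⊤  old=+  +wl: 1
  step 4. node 0  ⊔preds=⊤  new=⊤  stable
  step 5. node 1  ⊔preds=⊤  new=⊤  stable

Least fixpoint reached:
  node 0: ⊤
  node 1: ⊤
  node 2: ⊤

yes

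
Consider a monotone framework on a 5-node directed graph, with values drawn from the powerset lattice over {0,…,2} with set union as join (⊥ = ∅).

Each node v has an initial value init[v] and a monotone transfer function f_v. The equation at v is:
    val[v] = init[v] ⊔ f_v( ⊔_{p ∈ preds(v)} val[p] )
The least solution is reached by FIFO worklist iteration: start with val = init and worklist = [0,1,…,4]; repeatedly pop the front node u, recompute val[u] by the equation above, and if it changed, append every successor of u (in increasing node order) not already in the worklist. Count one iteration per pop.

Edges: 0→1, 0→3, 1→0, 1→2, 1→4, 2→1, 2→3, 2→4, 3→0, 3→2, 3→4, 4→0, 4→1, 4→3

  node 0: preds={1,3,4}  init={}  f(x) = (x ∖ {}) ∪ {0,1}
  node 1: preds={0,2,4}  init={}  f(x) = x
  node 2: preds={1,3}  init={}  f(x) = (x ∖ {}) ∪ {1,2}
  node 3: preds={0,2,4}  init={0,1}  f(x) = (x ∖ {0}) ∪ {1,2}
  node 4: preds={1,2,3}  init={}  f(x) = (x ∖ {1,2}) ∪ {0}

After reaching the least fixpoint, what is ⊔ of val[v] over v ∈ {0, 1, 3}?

{0,1,2}

Iteration log — 11 steps:
  step 1. node 0  ⊔preds={0,1}  new={0,1}  old={}  +wl: 
  step 2. node 1  ⊔preds={0,1}  new={0,1}  old={}  +wl: 0
  step 3. node 2  ⊔preds={0,1}  new={0,1,2}  old={}  +wl: 1
  step 4. node 3  ⊔preds={0,1,2}  new={0,1,2}  old={0,1}  +wl: 2
  step 5. node 4  ⊔preds={0,1,2}  new={0}  old={}  +wl: 3
  step 6. node 0  ⊔preds={0,1,2}  new={0,1,2}  old={0,1}  +wl: 
  step 7. node 1  ⊔preds={0,1,2}  new={0,1,2}  old={0,1}  +wl: 0,4
  step 8. node 2  ⊔preds={0,1,2}  new={0,1,2}  stable
  step 9. node 3  ⊔preds={0,1,2}  new={0,1,2}  stable
  step 10. node 0  ⊔preds={0,1,2}  new={0,1,2}  stable
  step 11. node 4  ⊔preds={0,1,2}  new={0}  stable

Least fixpoint reached:
  node 0: {0,1,2}
  node 1: {0,1,2}
  node 2: {0,1,2}
  node 3: {0,1,2}
  node 4: {0}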